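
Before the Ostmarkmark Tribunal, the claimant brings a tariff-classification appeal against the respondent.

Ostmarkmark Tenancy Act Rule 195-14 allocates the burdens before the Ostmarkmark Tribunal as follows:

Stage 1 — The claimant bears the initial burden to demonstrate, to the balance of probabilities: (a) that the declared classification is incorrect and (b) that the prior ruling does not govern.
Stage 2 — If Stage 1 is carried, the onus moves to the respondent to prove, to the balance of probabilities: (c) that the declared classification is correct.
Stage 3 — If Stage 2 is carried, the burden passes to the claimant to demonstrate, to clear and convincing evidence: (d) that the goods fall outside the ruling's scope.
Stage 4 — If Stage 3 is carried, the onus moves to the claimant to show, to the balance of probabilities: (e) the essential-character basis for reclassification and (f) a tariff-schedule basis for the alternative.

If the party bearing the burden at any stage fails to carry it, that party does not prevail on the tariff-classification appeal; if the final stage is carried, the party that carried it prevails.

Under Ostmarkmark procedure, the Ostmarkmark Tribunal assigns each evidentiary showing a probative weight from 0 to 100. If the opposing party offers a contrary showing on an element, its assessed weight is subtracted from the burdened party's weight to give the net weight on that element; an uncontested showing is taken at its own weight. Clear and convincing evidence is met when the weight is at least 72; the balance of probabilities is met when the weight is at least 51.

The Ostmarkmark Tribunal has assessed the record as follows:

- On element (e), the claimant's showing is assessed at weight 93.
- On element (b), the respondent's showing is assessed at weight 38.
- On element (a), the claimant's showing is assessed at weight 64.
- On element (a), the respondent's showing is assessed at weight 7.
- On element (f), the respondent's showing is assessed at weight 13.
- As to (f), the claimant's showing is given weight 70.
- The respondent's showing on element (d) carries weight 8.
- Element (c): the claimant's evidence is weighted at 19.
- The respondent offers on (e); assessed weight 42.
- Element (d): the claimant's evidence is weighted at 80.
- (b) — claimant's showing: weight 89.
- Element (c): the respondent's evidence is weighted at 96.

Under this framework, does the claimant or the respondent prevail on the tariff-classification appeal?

Stage 1 (claimant, the balance of probabilities, weight is at least 51): (a) net 64−7=57 ≥ 51 — meets; (b) net 89−38=51 ≥ 51 — meets.
  All elements met. The burden passes to the respondent.
Stage 2 (respondent, the balance of probabilities, weight is at least 51): (c) net 96−19=77 ≥ 51 — meets.
  The respondent carries Stage 2; the claimant now bears the burden.
Stage 3 (claimant, clear and convincing evidence, weight is at least 72): (d) net 80−8=72 ≥ 72 — meets.
  Stage 3 is satisfied; the claimant continues to bear the burden.
Stage 4 (claimant, the balance of probabilities, weight is at least 51): (e) net 93−42=51 ≥ 51 — meets; (f) net 70−13=57 ≥ 51 — meets.
  All elements met at the final stage.
All stages carried — the claimant prevails.

claimant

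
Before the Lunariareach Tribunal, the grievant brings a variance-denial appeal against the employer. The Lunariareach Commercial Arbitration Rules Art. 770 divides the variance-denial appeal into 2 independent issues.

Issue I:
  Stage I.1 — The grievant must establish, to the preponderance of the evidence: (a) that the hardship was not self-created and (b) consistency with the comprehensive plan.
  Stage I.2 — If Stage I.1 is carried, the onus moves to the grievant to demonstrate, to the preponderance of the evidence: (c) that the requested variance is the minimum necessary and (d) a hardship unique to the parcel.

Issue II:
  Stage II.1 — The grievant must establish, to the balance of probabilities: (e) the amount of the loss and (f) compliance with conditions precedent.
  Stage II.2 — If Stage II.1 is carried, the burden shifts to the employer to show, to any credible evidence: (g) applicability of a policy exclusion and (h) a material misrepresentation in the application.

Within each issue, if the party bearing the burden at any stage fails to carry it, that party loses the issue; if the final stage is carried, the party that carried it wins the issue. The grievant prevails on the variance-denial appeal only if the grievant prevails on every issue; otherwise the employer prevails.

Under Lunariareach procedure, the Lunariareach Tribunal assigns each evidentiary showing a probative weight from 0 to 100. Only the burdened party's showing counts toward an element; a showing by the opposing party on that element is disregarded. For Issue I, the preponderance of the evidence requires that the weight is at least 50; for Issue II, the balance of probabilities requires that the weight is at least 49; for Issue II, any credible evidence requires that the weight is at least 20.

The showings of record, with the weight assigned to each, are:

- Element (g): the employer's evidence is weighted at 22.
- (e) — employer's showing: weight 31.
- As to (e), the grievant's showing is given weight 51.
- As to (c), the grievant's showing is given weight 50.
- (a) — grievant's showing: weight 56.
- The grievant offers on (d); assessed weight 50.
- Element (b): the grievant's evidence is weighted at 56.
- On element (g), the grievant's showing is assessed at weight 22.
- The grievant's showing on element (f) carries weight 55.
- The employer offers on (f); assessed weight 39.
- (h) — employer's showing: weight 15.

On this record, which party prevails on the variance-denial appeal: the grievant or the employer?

— Issue I —
Stage I.1 (grievant, the preponderance of the evidence, weight is at least 50): (a) 56 ≥ 50 — meets; (b) 56 ≥ 50 — meets.
  Stage I.1 is satisfied; the grievant continues to bear the burden.
Stage I.2 (grievant, the preponderance of the evidence, weight is at least 50): (c) 50 ≥ 50 — meets; (d) 50 ≥ 50 — meets.
  All elements met at the final stage.
With every stage satisfied, the grievant prevails on this issue.
— Issue II —
At Stage II.1 the grievant must meet the balance of probabilities (weight is at least 49): on (e) the weight is 51 (the employer's 31 is given no effect), which does reach 49, so (e) meets the standard; on (f) the weight is 55 (the employer's 39 is given no effect), ≥ 49, so (f) meets the standard.
  Stage II.1 is satisfied; the onus moves to the employer.
At Stage II.2 the employer must meet any credible evidence (weight is at least 20): on (g) the weight is 22 (the grievant's 22 is given no effect), ≥ 20, so (g) meets the standard; on (h) the weight is 15, < 20, so (h) does not meet the standard.
  The employer does not carry Stage II.2.
The analysis ends at Stage II.2; the grievant prevails on this issue.
Per-issue: Issue I → grievant; Issue II → grievant. The grievant must prevail on every issue; overall, the grievant prevails.

grievant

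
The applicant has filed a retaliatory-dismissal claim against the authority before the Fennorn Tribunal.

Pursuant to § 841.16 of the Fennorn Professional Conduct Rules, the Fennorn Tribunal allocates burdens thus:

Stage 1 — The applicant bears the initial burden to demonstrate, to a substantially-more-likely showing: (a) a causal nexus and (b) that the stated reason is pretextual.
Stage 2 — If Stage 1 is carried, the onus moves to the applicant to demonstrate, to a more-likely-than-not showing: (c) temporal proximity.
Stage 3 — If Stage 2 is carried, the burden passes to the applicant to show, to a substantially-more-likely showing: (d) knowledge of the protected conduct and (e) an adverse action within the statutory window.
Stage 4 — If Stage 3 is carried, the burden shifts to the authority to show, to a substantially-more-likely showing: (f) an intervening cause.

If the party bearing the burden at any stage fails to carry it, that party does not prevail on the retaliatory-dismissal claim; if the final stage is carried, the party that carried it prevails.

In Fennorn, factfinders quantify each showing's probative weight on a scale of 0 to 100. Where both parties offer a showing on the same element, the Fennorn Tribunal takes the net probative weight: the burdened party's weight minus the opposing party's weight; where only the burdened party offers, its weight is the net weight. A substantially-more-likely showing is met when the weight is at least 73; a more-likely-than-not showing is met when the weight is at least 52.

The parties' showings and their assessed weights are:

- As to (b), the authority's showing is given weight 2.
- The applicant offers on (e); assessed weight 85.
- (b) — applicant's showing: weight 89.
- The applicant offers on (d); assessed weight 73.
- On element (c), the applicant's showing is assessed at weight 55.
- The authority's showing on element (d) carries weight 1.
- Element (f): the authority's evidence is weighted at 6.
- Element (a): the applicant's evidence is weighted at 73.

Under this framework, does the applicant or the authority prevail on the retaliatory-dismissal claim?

Stage 1 (applicant, a substantially-more-likely showing, weight is at least 73): (a) 73 ≥ 73 — meets; (b) net 89−2=87 ≥ 73 — meets.
  Stage 1 carried; the burden remains with the applicant.
Stage 2 (applicant, a more-likely-than-not showing, weight is at least 52): (c) 55 ≥ 52 — meets.
  Stage 2 carried; the burden remains with the applicant.
Stage 3 (applicant, a substantially-more-likely showing, weight is at least 73): (d) net 73−1=72 < 73 — fails; (e) 85 ≥ 73 — meets.
  Stage 3 not carried; the applicant fails its burden.
So the authority prevails.

authority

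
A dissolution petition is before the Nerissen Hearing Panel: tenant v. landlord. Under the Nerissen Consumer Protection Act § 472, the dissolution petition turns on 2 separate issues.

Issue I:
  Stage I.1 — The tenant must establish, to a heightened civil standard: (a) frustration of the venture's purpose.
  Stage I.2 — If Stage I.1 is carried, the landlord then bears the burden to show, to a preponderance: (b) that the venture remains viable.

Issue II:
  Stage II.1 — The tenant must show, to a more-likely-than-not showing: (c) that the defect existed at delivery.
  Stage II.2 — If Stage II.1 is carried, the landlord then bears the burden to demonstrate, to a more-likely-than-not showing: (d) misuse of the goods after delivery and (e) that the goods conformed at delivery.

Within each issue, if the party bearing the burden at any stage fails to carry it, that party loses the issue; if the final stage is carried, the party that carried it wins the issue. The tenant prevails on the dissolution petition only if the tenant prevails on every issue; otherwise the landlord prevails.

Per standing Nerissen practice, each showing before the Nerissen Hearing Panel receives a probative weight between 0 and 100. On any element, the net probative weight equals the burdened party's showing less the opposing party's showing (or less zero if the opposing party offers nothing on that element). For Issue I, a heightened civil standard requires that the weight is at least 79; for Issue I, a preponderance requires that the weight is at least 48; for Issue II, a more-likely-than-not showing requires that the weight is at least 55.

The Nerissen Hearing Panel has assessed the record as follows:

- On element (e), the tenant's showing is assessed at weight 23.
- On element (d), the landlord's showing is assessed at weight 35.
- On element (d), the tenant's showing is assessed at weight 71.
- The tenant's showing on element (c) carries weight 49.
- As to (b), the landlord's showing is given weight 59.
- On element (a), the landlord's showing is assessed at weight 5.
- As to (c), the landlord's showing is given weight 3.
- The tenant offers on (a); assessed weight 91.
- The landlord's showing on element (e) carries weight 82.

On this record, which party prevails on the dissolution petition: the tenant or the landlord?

— Issue I —
Stage I.1 — burden on tenant; standard: a heightened civil standard (weight is at least 79).
    (a): 91 − 5 = 86 ≥ 79 [met]
  Stage I.1 carried; the burden shifts to the landlord.
Stage I.2 — burden on landlord; standard: a preponderance (weight is at least 48).
    (b): 59 ≥ 48 [met]
  All elements met at the final stage.
All stages carried — the landlord prevails on this issue.
— Issue II —
At Stage II.1 the tenant must meet a more-likely-than-not showing (weight is at least 55): on (c) the weight is 49 less the opposing 3 gives net 46, < 55, so (c) does not meet the standard.
  The tenant does not carry Stage II.1.
The analysis ends at Stage II.1; the landlord prevails on this issue.
Per-issue: Issue I → landlord; Issue II → landlord. The tenant must prevail on every issue; overall, the landlord prevails.

landlord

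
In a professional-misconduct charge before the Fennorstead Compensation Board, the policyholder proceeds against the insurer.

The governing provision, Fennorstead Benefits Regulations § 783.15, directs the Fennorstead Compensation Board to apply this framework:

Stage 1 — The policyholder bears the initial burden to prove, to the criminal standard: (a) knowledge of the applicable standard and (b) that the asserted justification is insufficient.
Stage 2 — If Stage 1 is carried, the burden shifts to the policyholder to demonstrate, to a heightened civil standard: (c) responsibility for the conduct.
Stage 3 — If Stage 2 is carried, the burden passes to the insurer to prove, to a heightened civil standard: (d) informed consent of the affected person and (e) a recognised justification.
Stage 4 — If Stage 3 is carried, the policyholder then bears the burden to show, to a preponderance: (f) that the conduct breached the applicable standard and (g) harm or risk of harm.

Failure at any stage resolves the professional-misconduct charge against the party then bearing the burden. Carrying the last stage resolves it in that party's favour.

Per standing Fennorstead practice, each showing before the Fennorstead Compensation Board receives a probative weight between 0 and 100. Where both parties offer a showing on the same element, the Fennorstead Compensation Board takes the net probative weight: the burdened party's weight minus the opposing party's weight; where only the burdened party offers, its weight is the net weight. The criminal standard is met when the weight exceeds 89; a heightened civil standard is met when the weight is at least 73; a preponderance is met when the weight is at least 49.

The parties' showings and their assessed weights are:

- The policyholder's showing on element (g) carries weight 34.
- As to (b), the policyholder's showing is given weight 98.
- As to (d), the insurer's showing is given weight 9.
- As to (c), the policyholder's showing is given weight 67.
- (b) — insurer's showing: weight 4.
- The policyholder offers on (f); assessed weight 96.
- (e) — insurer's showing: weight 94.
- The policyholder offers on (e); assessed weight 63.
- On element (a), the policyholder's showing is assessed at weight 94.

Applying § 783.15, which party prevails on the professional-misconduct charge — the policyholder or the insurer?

At Stage 1 the policyholder must meet the criminal standard (weight exceeds 89): on (a) the weight is 94, which does exceed 89, so (a) meets the standard; on (b) the weight is 98 less the opposing 4 gives net 94, which does exceed 89, so (b) meets the standard.
  Stage 1 is satisfied; the policyholder continues to bear the burden.
At Stage 2 the policyholder must meet a heightened civil standard (weight is at least 73): on (c) the weight is 67, which does not reach 73, so (c) does not meet the standard.
  Stage 2 not carried; the policyholder fails its burden.
So the insurer prevails.

insurer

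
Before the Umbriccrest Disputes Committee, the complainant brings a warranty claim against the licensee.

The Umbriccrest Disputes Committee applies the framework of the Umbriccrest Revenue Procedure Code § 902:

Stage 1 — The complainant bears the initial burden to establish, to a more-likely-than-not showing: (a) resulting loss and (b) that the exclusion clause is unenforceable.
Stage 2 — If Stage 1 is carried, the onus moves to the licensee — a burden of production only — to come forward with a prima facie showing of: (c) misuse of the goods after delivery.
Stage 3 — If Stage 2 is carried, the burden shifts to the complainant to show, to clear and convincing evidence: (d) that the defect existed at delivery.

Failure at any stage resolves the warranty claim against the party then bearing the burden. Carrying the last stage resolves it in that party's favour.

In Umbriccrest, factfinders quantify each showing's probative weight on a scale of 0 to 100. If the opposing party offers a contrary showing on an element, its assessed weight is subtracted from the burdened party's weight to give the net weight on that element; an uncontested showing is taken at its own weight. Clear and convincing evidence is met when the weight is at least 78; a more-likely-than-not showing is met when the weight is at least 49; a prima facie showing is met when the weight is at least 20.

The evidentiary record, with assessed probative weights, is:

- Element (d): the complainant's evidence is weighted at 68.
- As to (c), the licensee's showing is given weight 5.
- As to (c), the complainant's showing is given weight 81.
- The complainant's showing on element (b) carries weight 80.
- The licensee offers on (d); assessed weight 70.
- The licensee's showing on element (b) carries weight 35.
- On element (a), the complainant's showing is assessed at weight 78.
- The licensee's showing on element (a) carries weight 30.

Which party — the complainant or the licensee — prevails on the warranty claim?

licensee

At Stage 1 the complainant must meet a more-likely-than-not showing (weight is at least 49): on (a) the weight is 78 less the opposing 30 gives net 48, < 49, so (a) does not meet the standard; on (b) the weight is 80 less the opposing 35 gives net 45, < 49, so (b) does not meet the standard.
  The complainant does not carry Stage 1.
The licensee prevails.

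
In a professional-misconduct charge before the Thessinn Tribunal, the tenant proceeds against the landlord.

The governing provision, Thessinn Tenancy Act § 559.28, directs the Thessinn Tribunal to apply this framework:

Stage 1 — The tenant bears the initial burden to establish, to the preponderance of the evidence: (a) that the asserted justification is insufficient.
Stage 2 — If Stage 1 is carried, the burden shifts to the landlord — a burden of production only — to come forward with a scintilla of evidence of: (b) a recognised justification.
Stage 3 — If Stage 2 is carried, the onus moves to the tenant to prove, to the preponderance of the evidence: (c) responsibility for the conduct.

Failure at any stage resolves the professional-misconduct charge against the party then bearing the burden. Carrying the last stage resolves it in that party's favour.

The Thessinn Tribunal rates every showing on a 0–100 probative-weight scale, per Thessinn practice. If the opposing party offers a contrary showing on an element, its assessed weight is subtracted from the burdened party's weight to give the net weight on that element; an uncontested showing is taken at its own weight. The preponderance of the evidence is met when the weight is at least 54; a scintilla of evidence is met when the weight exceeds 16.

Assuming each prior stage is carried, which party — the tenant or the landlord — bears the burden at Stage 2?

landlord

Stage 2's rule assigns the burden to the landlord (to a scintilla of evidence).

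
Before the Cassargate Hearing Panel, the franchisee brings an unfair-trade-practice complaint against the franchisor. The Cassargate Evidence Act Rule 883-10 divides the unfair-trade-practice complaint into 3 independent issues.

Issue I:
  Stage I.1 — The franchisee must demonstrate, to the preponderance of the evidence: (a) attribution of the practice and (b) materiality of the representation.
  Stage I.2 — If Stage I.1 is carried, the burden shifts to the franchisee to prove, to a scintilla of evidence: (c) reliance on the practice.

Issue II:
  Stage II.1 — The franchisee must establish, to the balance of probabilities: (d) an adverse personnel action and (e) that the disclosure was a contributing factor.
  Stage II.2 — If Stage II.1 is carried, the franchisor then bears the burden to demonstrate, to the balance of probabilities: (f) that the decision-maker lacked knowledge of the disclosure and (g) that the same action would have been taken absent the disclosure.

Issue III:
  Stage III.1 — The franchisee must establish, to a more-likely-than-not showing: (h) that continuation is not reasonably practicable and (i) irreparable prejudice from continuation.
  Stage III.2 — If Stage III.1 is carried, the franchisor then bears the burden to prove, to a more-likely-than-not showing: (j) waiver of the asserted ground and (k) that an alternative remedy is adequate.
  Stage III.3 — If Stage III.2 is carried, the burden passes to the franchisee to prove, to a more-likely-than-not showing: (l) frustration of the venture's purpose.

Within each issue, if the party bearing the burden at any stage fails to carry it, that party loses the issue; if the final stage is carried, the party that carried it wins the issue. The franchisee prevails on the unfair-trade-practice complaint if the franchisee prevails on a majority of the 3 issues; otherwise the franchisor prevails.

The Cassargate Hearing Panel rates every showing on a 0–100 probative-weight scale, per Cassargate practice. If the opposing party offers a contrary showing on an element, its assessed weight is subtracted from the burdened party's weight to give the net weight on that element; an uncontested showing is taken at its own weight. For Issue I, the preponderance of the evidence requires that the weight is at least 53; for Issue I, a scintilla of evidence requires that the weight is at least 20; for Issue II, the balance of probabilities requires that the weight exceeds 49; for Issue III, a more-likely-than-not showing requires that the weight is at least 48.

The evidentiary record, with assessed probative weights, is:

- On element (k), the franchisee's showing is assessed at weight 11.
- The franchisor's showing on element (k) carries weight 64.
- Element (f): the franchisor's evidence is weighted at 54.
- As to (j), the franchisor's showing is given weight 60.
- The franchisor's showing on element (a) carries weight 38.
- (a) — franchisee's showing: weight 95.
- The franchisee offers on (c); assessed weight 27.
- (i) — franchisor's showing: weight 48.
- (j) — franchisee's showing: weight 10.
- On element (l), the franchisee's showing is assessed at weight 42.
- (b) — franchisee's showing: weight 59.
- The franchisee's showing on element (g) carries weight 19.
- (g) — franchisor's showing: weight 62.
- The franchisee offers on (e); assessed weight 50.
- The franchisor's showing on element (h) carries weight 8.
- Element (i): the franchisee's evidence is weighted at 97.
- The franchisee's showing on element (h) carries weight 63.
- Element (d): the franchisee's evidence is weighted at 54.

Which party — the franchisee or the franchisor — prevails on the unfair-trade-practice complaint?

franchisee

— Issue I —
Stage I.1 (franchisee, the preponderance of the evidence, weight is at least 53): (a) net 95−38=57 ≥ 53 — meets; (b) 59 ≥ 53 — meets.
  Stage I.1 is satisfied; the franchisee continues to bear the burden.
Stage I.2 (franchisee, a scintilla of evidence, weight is at least 20): (c) 27 ≥ 20 — meets.
  All elements met at the final stage.
With every stage satisfied, the franchisee prevails on this issue.
— Issue II —
At Stage II.1 the franchisee must meet the balance of probabilities (weight exceeds 49): on (d) the weight is 54, > 49, so (d) meets the standard; on (e) the weight is 50, which does exceed 49, so (e) meets the standard.
  Stage II.1 is satisfied; the onus moves to the franchisor.
At Stage II.2 the franchisor must meet the balance of probabilities (weight exceeds 49): on (f) the weight is 54, > 49, so (f) meets the standard; on (g) the weight is 62 less the opposing 19 gives net 43, ≤ 49, so (g) does not meet the standard.
  Not every element is met, so the franchisor fails to carry Stage II.2.
The analysis ends at Stage II.2; the franchisee prevails on this issue.
— Issue III —
Stage III.1 — burden on franchisee; standard: a more-likely-than-not showing (weight is at least 48).
    (h): 63 − 8 = 55 ≥ 48 [met]
    (i): 97 − 48 = 49 ≥ 48 [met]
  All elements met. The burden passes to the franchisor.
Stage III.2 — burden on franchisor; standard: a more-likely-than-not showing (weight is at least 48).
    (j): 60 − 10 = 50 ≥ 48 [met]
    (k): 64 − 11 = 53 ≥ 48 [met]
  The franchisor carries Stage III.2; the franchisee now bears the burden.
Stage III.3 — burden on franchisee; standard: a more-likely-than-not showing (weight is at least 48).
    (l): 42 < 48 [not met]
  Not every element is met, so the franchisee fails to carry Stage III.3.
The analysis ends at Stage III.3; the franchisor prevails on this issue.
Per-issue: Issue I → franchisee; Issue II → franchisee; Issue III → franchisor. The franchisee must prevail on a majority of issues; overall, the franchisee prevails.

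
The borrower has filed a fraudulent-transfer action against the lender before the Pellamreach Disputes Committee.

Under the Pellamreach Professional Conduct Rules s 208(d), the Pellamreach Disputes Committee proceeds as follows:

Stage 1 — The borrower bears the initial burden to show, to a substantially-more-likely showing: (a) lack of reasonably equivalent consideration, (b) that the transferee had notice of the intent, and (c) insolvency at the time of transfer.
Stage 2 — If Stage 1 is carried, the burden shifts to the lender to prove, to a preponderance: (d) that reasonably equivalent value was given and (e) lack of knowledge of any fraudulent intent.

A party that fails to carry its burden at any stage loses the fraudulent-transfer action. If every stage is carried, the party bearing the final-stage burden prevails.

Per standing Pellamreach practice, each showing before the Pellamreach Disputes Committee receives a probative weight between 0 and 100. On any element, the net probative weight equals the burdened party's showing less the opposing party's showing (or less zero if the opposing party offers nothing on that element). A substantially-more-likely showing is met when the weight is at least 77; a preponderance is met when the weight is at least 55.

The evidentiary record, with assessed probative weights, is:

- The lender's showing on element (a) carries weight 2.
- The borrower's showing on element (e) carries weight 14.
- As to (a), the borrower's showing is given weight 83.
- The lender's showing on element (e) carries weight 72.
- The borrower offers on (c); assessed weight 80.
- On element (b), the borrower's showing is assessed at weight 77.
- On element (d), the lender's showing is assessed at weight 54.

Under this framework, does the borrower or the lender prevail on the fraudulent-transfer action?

Stage 1 — burden on borrower; standard: a substantially-more-likely showing (weight is at least 77).
    (a): 83 − 2 = 81 ≥ 77 [met]
    (b): 77 ≥ 77 [met]
    (c): 80 ≥ 77 [met]
  The borrower carries Stage 1; the lender now bears the burden.
Stage 2 — burden on lender; standard: a preponderance (weight is at least 55).
    (d): 54 < 55 [not met]
    (e): 72 − 14 = 58 ≥ 55 [met]
  Stage 2 not carried; the lender fails its burden.
The borrower prevails.

borrower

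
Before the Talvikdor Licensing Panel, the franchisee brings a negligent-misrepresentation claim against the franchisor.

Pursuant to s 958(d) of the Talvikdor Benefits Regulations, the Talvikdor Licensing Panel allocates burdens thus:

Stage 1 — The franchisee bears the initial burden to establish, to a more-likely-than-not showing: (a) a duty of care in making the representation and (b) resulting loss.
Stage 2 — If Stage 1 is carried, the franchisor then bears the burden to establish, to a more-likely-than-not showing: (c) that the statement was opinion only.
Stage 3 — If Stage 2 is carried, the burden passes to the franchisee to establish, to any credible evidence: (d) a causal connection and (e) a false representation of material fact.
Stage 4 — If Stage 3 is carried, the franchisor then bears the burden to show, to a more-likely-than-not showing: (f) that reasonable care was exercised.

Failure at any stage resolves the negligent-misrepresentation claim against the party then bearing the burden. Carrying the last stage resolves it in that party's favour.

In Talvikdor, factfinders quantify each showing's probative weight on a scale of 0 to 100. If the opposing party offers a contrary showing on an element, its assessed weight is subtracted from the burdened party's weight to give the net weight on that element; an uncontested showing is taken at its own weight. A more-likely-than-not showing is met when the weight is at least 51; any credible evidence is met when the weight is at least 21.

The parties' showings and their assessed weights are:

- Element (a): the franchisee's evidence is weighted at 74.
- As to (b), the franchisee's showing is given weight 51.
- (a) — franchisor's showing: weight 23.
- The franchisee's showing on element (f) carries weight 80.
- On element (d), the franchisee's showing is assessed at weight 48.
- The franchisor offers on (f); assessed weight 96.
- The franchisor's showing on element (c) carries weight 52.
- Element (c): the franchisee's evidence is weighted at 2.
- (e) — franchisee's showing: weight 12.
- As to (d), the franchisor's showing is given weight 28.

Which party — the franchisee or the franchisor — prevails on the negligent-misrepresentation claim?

franchisee

Stage 1 — burden on franchisee; standard: a more-likely-than-not showing (weight is at least 51).
    (a): 74 − 23 = 51 ≥ 51 [met]
    (b): 51 ≥ 51 [met]
  All elements met. The burden passes to the franchisor.
Stage 2 — burden on franchisor; standard: a more-likely-than-not showing (weight is at least 51).
    (c): 52 − 2 = 50 < 51 [not met]
  Stage 2 not carried; the franchisor fails its burden.
So the franchisee prevails.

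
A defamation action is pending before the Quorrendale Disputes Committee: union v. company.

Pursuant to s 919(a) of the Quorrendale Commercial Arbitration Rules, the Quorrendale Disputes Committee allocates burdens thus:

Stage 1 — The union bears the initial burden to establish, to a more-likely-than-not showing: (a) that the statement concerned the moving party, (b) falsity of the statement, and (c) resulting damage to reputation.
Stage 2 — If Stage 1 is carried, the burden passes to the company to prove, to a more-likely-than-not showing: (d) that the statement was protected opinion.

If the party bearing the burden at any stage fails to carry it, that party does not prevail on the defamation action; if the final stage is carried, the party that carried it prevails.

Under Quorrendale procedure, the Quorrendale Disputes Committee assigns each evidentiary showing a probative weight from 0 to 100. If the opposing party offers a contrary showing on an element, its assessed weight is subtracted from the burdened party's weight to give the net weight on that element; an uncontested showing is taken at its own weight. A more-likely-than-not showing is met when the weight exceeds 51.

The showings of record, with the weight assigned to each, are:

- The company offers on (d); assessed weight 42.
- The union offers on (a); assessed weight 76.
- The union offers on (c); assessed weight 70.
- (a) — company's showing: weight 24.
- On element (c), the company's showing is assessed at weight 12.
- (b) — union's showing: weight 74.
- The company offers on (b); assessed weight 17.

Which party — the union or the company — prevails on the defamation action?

union

Stage 1 (union, a more-likely-than-not showing, weight exceeds 51): (a) net 76−24=52 > 51 — meets; (b) net 74−17=57 > 51 — meets; (c) net 70−12=58 > 51 — meets.
  Stage 1 carried; the burden shifts to the company.
Stage 2 (company, a more-likely-than-not showing, weight exceeds 51): (d) 42 ≤ 51 — fails.
  The company does not carry Stage 2.
The analysis ends at Stage 2; the union prevails.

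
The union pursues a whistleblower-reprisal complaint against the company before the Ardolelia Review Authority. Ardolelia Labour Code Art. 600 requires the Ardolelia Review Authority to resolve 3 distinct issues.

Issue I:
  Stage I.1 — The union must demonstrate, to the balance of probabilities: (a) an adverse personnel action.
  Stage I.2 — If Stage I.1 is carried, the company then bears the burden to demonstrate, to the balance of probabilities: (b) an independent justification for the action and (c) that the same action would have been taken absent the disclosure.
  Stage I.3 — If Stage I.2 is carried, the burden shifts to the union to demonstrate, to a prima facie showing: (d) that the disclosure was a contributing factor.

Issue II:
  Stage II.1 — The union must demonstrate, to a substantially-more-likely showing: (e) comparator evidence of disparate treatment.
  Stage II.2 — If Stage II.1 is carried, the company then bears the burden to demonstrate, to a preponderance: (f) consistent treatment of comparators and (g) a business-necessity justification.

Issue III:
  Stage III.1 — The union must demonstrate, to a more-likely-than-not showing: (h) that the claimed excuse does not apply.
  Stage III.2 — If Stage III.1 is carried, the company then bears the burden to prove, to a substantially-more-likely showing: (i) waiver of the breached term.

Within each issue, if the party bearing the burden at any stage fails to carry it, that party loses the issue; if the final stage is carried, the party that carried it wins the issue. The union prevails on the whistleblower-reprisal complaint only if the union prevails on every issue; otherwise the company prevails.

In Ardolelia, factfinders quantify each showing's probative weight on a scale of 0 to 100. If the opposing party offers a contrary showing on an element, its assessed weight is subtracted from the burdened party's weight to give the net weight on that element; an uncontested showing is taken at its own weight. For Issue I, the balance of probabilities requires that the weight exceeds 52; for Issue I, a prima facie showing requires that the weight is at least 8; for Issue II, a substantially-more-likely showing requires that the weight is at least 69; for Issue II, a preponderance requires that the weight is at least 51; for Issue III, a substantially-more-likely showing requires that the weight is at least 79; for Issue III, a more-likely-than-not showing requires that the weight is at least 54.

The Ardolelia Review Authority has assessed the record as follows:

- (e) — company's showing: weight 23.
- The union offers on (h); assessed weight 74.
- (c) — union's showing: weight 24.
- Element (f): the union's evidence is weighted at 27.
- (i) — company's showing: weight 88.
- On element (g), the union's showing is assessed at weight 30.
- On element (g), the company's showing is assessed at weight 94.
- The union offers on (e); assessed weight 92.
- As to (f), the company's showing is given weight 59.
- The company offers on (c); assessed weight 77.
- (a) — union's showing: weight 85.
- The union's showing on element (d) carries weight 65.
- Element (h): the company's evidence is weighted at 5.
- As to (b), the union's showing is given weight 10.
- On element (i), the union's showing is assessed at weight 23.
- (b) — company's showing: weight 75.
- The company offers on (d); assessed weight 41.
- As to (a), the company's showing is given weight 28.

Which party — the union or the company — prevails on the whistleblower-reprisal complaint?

— Issue I —
At Stage I.1 the union must meet the balance of probabilities (weight exceeds 52): on (a) the weight is 85 less the opposing 28 gives net 57, which does exceed 52, so (a) meets the standard.
  The union carries Stage I.1; the company now bears the burden.
At Stage I.2 the company must meet the balance of probabilities (weight exceeds 52): on (b) the weight is 75 less the opposing 10 gives net 65, > 52, so (b) meets the standard; on (c) the weight is 77 less the opposing 24 gives net 53, which does exceed 52, so (c) meets the standard.
  Stage I.2 is satisfied; the onus moves to the union.
At Stage I.3 the union must meet a prima facie showing (weight is at least 8): on (d) the weight is 65 less the opposing 41 gives net 24, ≥ 8, so (d) meets the standard.
  The union carries the last stage.
With every stage satisfied, the union prevails on this issue.
— Issue II —
Stage II.1 — burden on union; standard: a substantially-more-likely showing (weight is at least 69).
    (e): 92 − 23 = 69 ≥ 69 [met]
  Stage II.1 is satisfied; the onus moves to the company.
Stage II.2 — burden on company; standard: a preponderance (weight is at least 51).
    (f): 59 − 27 = 32 < 51 [not met]
    (g): 94 − 30 = 64 ≥ 51 [met]
  The company does not carry Stage II.2.
The analysis ends at Stage II.2; the union prevails on this issue.
— Issue III —
Stage III.1 — burden on union; standard: a more-likely-than-not showing (weight is at least 54).
    (h): 74 − 5 = 69 ≥ 54 [met]
  Stage III.1 carried; the burden shifts to the company.
Stage III.2 — burden on company; standard: a substantially-more-likely showing (weight is at least 79).
    (i): 88 − 23 = 65 < 79 [not met]
  The company does not carry Stage III.2.
So the union prevails on this issue.
Per-issue: Issue I → union; Issue II → union; Issue III → union. The union must prevail on every issue; overall, the union prevails.

union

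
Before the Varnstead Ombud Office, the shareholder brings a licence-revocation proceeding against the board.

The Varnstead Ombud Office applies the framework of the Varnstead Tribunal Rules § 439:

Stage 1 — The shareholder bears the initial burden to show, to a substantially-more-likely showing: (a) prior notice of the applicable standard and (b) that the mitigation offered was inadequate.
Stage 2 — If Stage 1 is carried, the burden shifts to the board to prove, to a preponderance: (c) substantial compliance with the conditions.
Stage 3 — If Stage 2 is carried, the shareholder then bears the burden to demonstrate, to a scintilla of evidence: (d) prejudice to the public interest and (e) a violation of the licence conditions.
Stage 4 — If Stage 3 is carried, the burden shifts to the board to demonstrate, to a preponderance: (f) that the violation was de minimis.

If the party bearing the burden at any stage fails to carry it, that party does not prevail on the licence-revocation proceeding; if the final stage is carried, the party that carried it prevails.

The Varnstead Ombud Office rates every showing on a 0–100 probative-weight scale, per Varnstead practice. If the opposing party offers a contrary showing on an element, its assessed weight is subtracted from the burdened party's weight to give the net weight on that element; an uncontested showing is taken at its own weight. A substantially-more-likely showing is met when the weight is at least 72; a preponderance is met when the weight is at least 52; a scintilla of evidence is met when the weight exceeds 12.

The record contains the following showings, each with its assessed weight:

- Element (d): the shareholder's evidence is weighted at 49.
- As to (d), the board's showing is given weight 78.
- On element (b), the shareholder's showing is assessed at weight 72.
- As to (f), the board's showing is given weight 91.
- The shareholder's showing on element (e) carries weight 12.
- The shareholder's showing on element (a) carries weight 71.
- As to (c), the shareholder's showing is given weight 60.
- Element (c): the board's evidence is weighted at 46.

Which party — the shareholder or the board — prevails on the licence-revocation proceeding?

At Stage 1 the shareholder must meet a substantially-more-likely showing (weight is at least 72): on (a) the weight is 71, which does not reach 72, so (a) does not meet the standard; on (b) the weight is 72, which does reach 72, so (b) meets the standard.
  The shareholder does not carry Stage 1.
The board prevails.

board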